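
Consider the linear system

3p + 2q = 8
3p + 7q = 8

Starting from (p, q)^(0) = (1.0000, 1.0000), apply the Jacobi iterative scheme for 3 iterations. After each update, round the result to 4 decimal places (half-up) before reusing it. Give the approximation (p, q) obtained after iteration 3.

Iteration 1:
  p = (8 - (2)·1.0000) / (3) = 2.0000
  q = (8 - (3)·1.0000) / (7) = 0.7143
Iteration 2:
  p = (8 - (2)·0.7143) / (3) = 2.1905
  q = (8 - (3)·2.0000) / (7) = 0.2857
Iteration 3:
  p = (8 - (2)·0.2857) / (3) = 2.4762
  q = (8 - (3)·2.1905) / (7) = 0.2041

(2.4762, 0.2041)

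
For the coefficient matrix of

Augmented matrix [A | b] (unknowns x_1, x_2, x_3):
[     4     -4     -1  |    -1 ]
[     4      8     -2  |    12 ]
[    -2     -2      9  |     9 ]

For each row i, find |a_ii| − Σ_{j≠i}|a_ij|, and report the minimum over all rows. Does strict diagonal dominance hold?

row 1: |4| − (4+1) = -1
row 2: |8| − (4+2) = 2
row 3: |9| − (2+2) = 5
minimum over rows = -1 → not strictly diagonally dominant

-1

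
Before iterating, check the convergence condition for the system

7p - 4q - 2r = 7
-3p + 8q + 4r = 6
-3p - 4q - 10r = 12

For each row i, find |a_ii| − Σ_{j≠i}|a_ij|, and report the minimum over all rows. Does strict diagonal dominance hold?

1

row 1: |7| − (4+2) = 1
row 2: |8| − (3+4) = 1
row 3: |-10| − (3+4) = 3
minimum over rows = 1 → strictly diagonally dominant (convergence guaranteed)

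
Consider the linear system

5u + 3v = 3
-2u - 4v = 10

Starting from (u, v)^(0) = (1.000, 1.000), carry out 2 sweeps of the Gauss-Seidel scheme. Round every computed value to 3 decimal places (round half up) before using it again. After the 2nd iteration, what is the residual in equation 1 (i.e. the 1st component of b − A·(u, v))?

3.150

Iteration 1:
  u = (3 - (3)·1.000) / (5) = 0.000
  v = (10 - (-2)·0.000) / (-4) = -2.500
Iteration 2:
  u = (3 - (3)·-2.500) / (5) = 2.100
  v = (10 - (-2)·2.100) / (-4) = -3.550
Residual b − A·x = (3.150, 0.000)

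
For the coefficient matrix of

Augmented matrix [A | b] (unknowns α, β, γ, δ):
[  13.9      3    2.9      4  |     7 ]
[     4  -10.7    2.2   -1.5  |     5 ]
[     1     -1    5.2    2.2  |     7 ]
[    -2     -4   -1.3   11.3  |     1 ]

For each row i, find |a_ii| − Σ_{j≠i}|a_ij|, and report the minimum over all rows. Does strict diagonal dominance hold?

row 1: |13.9| − (3+2.9+4) = 4
row 2: |-10.7| − (4+2.2+1.5) = 3
row 3: |5.2| − (1+1+2.2) = 1
row 4: |11.3| − (2+4+1.3) = 4
minimum over rows = 1 → strictly diagonally dominant (convergence guaranteed)

1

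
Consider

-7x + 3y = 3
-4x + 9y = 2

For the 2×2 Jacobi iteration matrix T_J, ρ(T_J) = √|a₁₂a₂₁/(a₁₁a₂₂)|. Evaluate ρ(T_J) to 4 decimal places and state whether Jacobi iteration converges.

0.4364

a₁₂a₂₁/(a₁₁a₂₂) = (3)·(-4) / ((-7)·(9)) = 0.190476
ρ = √|0.190476| = √0.190476 = 0.4364
ρ < 1, so Jacobi converges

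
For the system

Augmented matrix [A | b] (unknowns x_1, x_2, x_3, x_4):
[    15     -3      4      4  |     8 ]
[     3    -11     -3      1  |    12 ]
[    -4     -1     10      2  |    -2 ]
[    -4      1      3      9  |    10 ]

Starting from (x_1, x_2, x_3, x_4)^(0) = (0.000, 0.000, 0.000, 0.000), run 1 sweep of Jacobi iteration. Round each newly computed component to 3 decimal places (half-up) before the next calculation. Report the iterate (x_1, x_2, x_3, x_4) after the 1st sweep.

Iteration 1:
  x_1 = (8 - (-3)·0.000 - (4)·0.000 - (4)·0.000) / (15) = 0.533
  x_2 = (12 - (3)·0.000 - (-3)·0.000 - (1)·0.000) / (-11) = -1.091
  x_3 = (-2 - (-4)·0.000 - (-1)·0.000 - (2)·0.000) / (10) = -0.200
  x_4 = (10 - (-4)·0.000 - (1)·0.000 - (3)·0.000) / (9) = 1.111

(0.533, -1.091, -0.200, 1.111)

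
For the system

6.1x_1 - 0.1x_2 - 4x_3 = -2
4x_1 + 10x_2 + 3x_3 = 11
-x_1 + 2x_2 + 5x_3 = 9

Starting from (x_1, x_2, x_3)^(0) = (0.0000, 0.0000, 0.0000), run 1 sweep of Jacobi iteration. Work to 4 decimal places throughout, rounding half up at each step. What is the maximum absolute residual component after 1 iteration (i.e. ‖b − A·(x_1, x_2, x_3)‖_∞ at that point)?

Iteration 1:
  x_1 = (-2 - (-0.1)·0.0000 - (-4)·0.0000) / (6.1) = -0.3279
  x_2 = (11 - (4)·0.0000 - (3)·0.0000) / (10) = 1.1000
  x_3 = (9 - (-1)·0.0000 - (2)·0.0000) / (5) = 1.8000
Residual b − A·x = (7.3102, -4.0884, -2.5279); ∞-norm = 7.3102

7.3102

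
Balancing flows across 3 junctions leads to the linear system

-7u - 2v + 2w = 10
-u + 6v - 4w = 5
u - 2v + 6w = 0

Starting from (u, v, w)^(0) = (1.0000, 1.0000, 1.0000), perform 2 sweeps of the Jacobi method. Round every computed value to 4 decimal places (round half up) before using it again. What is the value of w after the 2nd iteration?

0.7937

Iteration 1:
  u = (10 - (-2)·1.0000 - (2)·1.0000) / (-7) = -1.4286
  v = (5 - (-1)·1.0000 - (-4)·1.0000) / (6) = 1.6667
  w = (0 - (1)·1.0000 - (-2)·1.0000) / (6) = 0.1667
Iteration 2:
  u = (10 - (-2)·1.6667 - (2)·0.1667) / (-7) = -1.8571
  v = (5 - (-1)·-1.4286 - (-4)·0.1667) / (6) = 0.7064
  w = (0 - (1)·-1.4286 - (-2)·1.6667) / (6) = 0.7937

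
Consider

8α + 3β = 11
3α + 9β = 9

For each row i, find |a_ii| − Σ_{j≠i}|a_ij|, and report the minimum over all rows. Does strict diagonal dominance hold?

row 1: |8| − (3) = 5
row 2: |9| − (3) = 6
minimum over rows = 5 → strictly diagonally dominant (convergence guaranteed)

5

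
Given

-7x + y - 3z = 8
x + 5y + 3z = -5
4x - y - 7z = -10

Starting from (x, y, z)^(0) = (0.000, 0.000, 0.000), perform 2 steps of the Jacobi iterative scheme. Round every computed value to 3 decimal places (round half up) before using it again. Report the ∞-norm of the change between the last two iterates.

Iteration 1:
  x = (8 - (1)·0.000 - (-3)·0.000) / (-7) = -1.143
  y = (-5 - (1)·0.000 - (3)·0.000) / (5) = -1.000
  z = (-10 - (4)·0.000 - (-1)·0.000) / (-7) = 1.429
Iteration 2:
  x = (8 - (1)·-1.000 - (-3)·1.429) / (-7) = -1.898
  y = (-5 - (1)·-1.143 - (3)·1.429) / (5) = -1.629
  z = (-10 - (4)·-1.143 - (-1)·-1.000) / (-7) = 0.918
Change: (-0.755, -0.629, -0.511) → max |·| = 0.755

0.755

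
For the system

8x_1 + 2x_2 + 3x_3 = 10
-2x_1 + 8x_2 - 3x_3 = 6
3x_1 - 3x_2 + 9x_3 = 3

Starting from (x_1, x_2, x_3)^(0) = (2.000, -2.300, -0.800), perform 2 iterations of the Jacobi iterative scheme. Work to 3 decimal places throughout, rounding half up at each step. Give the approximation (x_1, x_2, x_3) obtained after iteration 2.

(1.425, 0.869, -0.058)

Iteration 1:
  x_1 = (10 - (2)·-2.300 - (3)·-0.800) / (8) = 2.125
  x_2 = (6 - (-2)·2.000 - (-3)·-0.800) / (8) = 0.950
  x_3 = (3 - (3)·2.000 - (-3)·-2.300) / (9) = -1.100
Iteration 2:
  x_1 = (10 - (2)·0.950 - (3)·-1.100) / (8) = 1.425
  x_2 = (6 - (-2)·2.125 - (-3)·-1.100) / (8) = 0.869
  x_3 = (3 - (3)·2.125 - (-3)·0.950) / (9) = -0.058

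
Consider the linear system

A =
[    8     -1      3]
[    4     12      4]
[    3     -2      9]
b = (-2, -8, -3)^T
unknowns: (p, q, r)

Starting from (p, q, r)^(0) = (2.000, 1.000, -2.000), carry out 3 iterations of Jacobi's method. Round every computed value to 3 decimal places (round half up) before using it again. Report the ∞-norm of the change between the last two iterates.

Iteration 1:
  p = (-2 - (-1)·1.000 - (3)·-2.000) / (8) = 0.625
  q = (-8 - (4)·2.000 - (4)·-2.000) / (12) = -0.667
  r = (-3 - (3)·2.000 - (-2)·1.000) / (9) = -0.778
Iteration 2:
  p = (-2 - (-1)·-0.667 - (3)·-0.778) / (8) = -0.042
  q = (-8 - (4)·0.625 - (4)·-0.778) / (12) = -0.616
  r = (-3 - (3)·0.625 - (-2)·-0.667) / (9) = -0.690
Iteration 3:
  p = (-2 - (-1)·-0.616 - (3)·-0.690) / (8) = -0.068
  q = (-8 - (4)·-0.042 - (4)·-0.690) / (12) = -0.423
  r = (-3 - (3)·-0.042 - (-2)·-0.616) / (9) = -0.456
Change: (-0.026, 0.193, 0.234) → max |·| = 0.234

0.234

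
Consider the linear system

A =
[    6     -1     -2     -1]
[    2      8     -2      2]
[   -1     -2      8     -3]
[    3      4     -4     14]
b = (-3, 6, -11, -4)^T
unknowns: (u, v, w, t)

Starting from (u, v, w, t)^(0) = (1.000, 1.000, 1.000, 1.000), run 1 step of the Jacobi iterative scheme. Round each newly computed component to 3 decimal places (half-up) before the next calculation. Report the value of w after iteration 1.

Iteration 1:
  u = (-3 - (-1)·1.000 - (-2)·1.000 - (-1)·1.000) / (6) = 0.167
  v = (6 - (2)·1.000 - (-2)·1.000 - (2)·1.000) / (8) = 0.500
  w = (-11 - (-1)·1.000 - (-2)·1.000 - (-3)·1.000) / (8) = -0.625
  t = (-4 - (3)·1.000 - (4)·1.000 - (-4)·1.000) / (14) = -0.500

-0.625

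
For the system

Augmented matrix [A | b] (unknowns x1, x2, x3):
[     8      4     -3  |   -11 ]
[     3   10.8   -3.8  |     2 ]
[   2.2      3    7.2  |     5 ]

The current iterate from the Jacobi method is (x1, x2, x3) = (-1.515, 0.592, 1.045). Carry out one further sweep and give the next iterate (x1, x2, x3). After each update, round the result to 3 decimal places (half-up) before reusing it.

(-1.279, 0.974, 0.911)

One sweep:
  x1 = (-11 - (4)·0.592 - (-3)·1.045) / (8) = -1.279
  x2 = (2 - (3)·-1.515 - (-3.8)·1.045) / (10.8) = 0.974
  x3 = (5 - (2.2)·-1.515 - (3)·0.592) / (7.2) = 0.911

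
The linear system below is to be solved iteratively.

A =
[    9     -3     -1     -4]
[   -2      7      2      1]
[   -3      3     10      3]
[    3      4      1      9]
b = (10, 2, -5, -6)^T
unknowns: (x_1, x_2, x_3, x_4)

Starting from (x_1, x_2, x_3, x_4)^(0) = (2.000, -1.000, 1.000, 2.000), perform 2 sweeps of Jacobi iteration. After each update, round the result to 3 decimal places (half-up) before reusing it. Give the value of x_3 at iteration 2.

Iteration 1:
  x_1 = (10 - (-3)·-1.000 - (-1)·1.000 - (-4)·2.000) / (9) = 1.778
  x_2 = (2 - (-2)·2.000 - (2)·1.000 - (1)·2.000) / (7) = 0.286
  x_3 = (-5 - (-3)·2.000 - (3)·-1.000 - (3)·2.000) / (10) = -0.200
  x_4 = (-6 - (3)·2.000 - (4)·-1.000 - (1)·1.000) / (9) = -1.000
Iteration 2:
  x_1 = (10 - (-3)·0.286 - (-1)·-0.200 - (-4)·-1.000) / (9) = 0.740
  x_2 = (2 - (-2)·1.778 - (2)·-0.200 - (1)·-1.000) / (7) = 0.994
  x_3 = (-5 - (-3)·1.778 - (3)·0.286 - (3)·-1.000) / (10) = 0.248
  x_4 = (-6 - (3)·1.778 - (4)·0.286 - (1)·-0.200) / (9) = -1.364

0.248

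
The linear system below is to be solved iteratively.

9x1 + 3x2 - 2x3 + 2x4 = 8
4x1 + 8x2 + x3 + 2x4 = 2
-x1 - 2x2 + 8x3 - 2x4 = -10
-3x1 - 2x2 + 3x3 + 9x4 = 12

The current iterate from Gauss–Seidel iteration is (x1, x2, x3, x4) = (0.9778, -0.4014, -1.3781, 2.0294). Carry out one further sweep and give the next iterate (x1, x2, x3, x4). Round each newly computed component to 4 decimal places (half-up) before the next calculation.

(0.2655, -0.2178, -0.7639, 1.6281)

One sweep:
  x1 = (8 - (3)·-0.4014 - (-2)·-1.3781 - (2)·2.0294) / (9) = 0.2655
  x2 = (2 - (4)·0.2655 - (1)·-1.3781 - (2)·2.0294) / (8) = -0.2178
  x3 = (-10 - (-1)·0.2655 - (-2)·-0.2178 - (-2)·2.0294) / (8) = -0.7639
  x4 = (12 - (-3)·0.2655 - (-2)·-0.2178 - (3)·-0.7639) / (9) = 1.6281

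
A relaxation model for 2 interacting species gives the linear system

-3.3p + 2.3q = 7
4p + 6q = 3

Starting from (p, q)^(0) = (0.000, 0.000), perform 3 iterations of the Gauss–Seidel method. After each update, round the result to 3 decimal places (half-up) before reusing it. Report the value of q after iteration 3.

Iteration 1:
  p = (7 - (2.3)·0.000) / (-3.3) = -2.121
  q = (3 - (4)·-2.121) / (6) = 1.914
Iteration 2:
  p = (7 - (2.3)·1.914) / (-3.3) = -0.787
  q = (3 - (4)·-0.787) / (6) = 1.025
Iteration 3:
  p = (7 - (2.3)·1.025) / (-3.3) = -1.407
  q = (3 - (4)·-1.407) / (6) = 1.438

1.438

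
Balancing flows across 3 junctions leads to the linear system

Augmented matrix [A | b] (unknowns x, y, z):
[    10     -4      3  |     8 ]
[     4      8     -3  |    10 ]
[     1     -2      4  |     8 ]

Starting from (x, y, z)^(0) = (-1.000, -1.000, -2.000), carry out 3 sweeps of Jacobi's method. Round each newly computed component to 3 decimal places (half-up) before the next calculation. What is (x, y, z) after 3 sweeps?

(0.687, 1.756, 2.534)

Iteration 1:
  x = (8 - (-4)·-1.000 - (3)·-2.000) / (10) = 1.000
  y = (10 - (4)·-1.000 - (-3)·-2.000) / (8) = 1.000
  z = (8 - (1)·-1.000 - (-2)·-1.000) / (4) = 1.750
Iteration 2:
  x = (8 - (-4)·1.000 - (3)·1.750) / (10) = 0.675
  y = (10 - (4)·1.000 - (-3)·1.750) / (8) = 1.406
  z = (8 - (1)·1.000 - (-2)·1.000) / (4) = 2.250
Iteration 3:
  x = (8 - (-4)·1.406 - (3)·2.250) / (10) = 0.687
  y = (10 - (4)·0.675 - (-3)·2.250) / (8) = 1.756
  z = (8 - (1)·0.675 - (-2)·1.406) / (4) = 2.534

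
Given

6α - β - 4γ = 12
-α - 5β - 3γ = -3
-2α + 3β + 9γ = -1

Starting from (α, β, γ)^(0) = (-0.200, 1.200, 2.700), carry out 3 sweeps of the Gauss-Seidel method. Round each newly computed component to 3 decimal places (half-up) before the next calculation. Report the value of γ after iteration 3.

0.514

Iteration 1:
  α = (12 - (-1)·1.200 - (-4)·2.700) / (6) = 4.000
  β = (-3 - (-1)·4.000 - (-3)·2.700) / (-5) = -1.820
  γ = (-1 - (-2)·4.000 - (3)·-1.820) / (9) = 1.384
Iteration 2:
  α = (12 - (-1)·-1.820 - (-4)·1.384) / (6) = 2.619
  β = (-3 - (-1)·2.619 - (-3)·1.384) / (-5) = -0.754
  γ = (-1 - (-2)·2.619 - (3)·-0.754) / (9) = 0.722
Iteration 3:
  α = (12 - (-1)·-0.754 - (-4)·0.722) / (6) = 2.356
  β = (-3 - (-1)·2.356 - (-3)·0.722) / (-5) = -0.304
  γ = (-1 - (-2)·2.356 - (3)·-0.304) / (9) = 0.514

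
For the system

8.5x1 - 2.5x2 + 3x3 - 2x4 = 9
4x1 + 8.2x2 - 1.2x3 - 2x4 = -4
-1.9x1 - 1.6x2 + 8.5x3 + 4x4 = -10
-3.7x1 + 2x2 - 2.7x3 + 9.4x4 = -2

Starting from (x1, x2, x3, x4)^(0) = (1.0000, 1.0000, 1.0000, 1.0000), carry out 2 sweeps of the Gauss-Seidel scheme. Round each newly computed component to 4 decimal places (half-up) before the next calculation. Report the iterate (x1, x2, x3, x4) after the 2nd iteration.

(1.3811, -1.3837, -1.1239, 0.3024)

Iteration 1:
  x1 = (9 - (-2.5)·1.0000 - (3)·1.0000 - (-2)·1.0000) / (8.5) = 1.2353
  x2 = (-4 - (4)·1.2353 - (-1.2)·1.0000 - (-2)·1.0000) / (8.2) = -0.7001
  x3 = (-10 - (-1.9)·1.2353 - (-1.6)·-0.7001 - (4)·1.0000) / (8.5) = -1.5027
  x4 = (-2 - (-3.7)·1.2353 - (2)·-0.7001 - (-2.7)·-1.5027) / (9.4) = -0.0092
Iteration 2:
  x1 = (9 - (-2.5)·-0.7001 - (3)·-1.5027 - (-2)·-0.0092) / (8.5) = 1.3811
  x2 = (-4 - (4)·1.3811 - (-1.2)·-1.5027 - (-2)·-0.0092) / (8.2) = -1.3837
  x3 = (-10 - (-1.9)·1.3811 - (-1.6)·-1.3837 - (4)·-0.0092) / (8.5) = -1.1239
  x4 = (-2 - (-3.7)·1.3811 - (2)·-1.3837 - (-2.7)·-1.1239) / (9.4) = 0.3024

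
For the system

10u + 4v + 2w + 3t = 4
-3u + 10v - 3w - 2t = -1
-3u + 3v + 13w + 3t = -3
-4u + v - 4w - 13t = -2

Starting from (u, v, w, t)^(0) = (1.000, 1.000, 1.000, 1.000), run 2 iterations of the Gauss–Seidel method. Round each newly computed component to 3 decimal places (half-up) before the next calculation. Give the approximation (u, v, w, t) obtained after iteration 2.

Iteration 1:
  u = (4 - (4)·1.000 - (2)·1.000 - (3)·1.000) / (10) = -0.500
  v = (-1 - (-3)·-0.500 - (-3)·1.000 - (-2)·1.000) / (10) = 0.250
  w = (-3 - (-3)·-0.500 - (3)·0.250 - (3)·1.000) / (13) = -0.635
  t = (-2 - (-4)·-0.500 - (1)·0.250 - (-4)·-0.635) / (-13) = 0.522
Iteration 2:
  u = (4 - (4)·0.250 - (2)·-0.635 - (3)·0.522) / (10) = 0.270
  v = (-1 - (-3)·0.270 - (-3)·-0.635 - (-2)·0.522) / (10) = -0.105
  w = (-3 - (-3)·0.270 - (3)·-0.105 - (3)·0.522) / (13) = -0.265
  t = (-2 - (-4)·0.270 - (1)·-0.105 - (-4)·-0.265) / (-13) = 0.144

(0.270, -0.105, -0.265, 0.144)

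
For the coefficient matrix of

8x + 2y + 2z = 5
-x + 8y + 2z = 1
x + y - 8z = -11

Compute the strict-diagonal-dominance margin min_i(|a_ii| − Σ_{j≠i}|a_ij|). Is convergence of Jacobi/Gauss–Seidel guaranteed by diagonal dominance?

row 1: |8| − (2+2) = 4
row 2: |8| − (1+2) = 5
row 3: |-8| − (1+1) = 6
minimum over rows = 4 → strictly diagonally dominant (convergence guaranteed)

4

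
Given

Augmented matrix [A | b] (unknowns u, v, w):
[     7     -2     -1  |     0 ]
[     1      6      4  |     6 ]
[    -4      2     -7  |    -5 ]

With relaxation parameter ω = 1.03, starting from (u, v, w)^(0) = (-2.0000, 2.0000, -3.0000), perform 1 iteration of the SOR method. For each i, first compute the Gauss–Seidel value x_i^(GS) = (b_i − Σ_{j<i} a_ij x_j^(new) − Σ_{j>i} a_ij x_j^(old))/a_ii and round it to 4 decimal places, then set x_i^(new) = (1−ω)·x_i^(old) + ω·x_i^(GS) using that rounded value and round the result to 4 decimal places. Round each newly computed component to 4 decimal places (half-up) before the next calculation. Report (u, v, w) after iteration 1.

Iteration 1:
  u: GS value = (0 - (-2)·2.0000 - (-1)·-3.0000) / (7) = 0.1429;  u ← (1−ω)·-2.0000 + ω·0.1429 = 0.2072
  v: GS value = (6 - (1)·0.2072 - (4)·-3.0000) / (6) = 2.9655;  v ← (1−ω)·2.0000 + ω·2.9655 = 2.9945
  w: GS value = (-5 - (-4)·0.2072 - (2)·2.9945) / (-7) = 1.4515;  w ← (1−ω)·-3.0000 + ω·1.4515 = 1.5850

(0.2072, 2.9945, 1.5850)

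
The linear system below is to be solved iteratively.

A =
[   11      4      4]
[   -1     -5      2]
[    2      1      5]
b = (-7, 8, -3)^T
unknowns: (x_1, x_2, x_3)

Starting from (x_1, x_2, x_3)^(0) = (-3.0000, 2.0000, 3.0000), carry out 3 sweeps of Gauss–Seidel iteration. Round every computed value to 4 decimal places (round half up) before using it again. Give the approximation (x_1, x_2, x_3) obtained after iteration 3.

Iteration 1:
  x_1 = (-7 - (4)·2.0000 - (4)·3.0000) / (11) = -2.4545
  x_2 = (8 - (-1)·-2.4545 - (2)·3.0000) / (-5) = 0.0909
  x_3 = (-3 - (2)·-2.4545 - (1)·0.0909) / (5) = 0.3636
Iteration 2:
  x_1 = (-7 - (4)·0.0909 - (4)·0.3636) / (11) = -0.8016
  x_2 = (8 - (-1)·-0.8016 - (2)·0.3636) / (-5) = -1.2942
  x_3 = (-3 - (2)·-0.8016 - (1)·-1.2942) / (5) = -0.0205
Iteration 3:
  x_1 = (-7 - (4)·-1.2942 - (4)·-0.0205) / (11) = -0.1583
  x_2 = (8 - (-1)·-0.1583 - (2)·-0.0205) / (-5) = -1.5765
  x_3 = (-3 - (2)·-0.1583 - (1)·-1.5765) / (5) = -0.2214

(-0.1583, -1.5765, -0.2214)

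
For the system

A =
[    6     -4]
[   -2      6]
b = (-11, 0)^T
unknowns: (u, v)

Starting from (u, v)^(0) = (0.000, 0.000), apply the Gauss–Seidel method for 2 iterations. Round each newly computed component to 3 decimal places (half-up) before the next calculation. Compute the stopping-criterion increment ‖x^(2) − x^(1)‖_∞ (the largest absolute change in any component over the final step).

0.408

Iteration 1:
  u = (-11 - (-4)·0.000) / (6) = -1.833
  v = (0 - (-2)·-1.833) / (6) = -0.611
Iteration 2:
  u = (-11 - (-4)·-0.611) / (6) = -2.241
  v = (0 - (-2)·-2.241) / (6) = -0.747
Change: (-0.408, -0.136) → max |·| = 0.408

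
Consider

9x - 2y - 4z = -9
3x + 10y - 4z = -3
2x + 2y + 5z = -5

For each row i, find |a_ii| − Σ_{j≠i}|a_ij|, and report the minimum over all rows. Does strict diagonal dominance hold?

1

row 1: |9| − (2+4) = 3
row 2: |10| − (3+4) = 3
row 3: |5| − (2+2) = 1
minimum over rows = 1 → strictly diagonally dominant (convergence guaranteed)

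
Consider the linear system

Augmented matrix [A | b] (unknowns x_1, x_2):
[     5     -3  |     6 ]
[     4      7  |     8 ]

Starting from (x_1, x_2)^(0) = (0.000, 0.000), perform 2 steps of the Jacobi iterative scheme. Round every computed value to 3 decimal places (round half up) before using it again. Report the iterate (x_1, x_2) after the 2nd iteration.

(1.886, 0.457)

Iteration 1:
  x_1 = (6 - (-3)·0.000) / (5) = 1.200
  x_2 = (8 - (4)·0.000) / (7) = 1.143
Iteration 2:
  x_1 = (6 - (-3)·1.143) / (5) = 1.886
  x_2 = (8 - (4)·1.200) / (7) = 0.457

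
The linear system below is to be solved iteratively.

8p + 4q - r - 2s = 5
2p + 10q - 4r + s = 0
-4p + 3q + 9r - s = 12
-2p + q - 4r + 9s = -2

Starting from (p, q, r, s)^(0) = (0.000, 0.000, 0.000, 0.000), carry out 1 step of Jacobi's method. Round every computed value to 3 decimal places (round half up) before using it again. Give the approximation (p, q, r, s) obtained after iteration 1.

Iteration 1:
  p = (5 - (4)·0.000 - (-1)·0.000 - (-2)·0.000) / (8) = 0.625
  q = (0 - (2)·0.000 - (-4)·0.000 - (1)·0.000) / (10) = 0.000
  r = (12 - (-4)·0.000 - (3)·0.000 - (-1)·0.000) / (9) = 1.333
  s = (-2 - (-2)·0.000 - (1)·0.000 - (-4)·0.000) / (9) = -0.222

(0.625, 0.000, 1.333, -0.222)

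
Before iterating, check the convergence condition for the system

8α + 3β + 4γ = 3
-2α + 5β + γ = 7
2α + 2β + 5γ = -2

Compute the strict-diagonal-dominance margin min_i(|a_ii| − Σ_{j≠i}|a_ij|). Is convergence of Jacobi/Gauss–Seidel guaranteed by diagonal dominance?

1

row 1: |8| − (3+4) = 1
row 2: |5| − (2+1) = 2
row 3: |5| − (2+2) = 1
minimum over rows = 1 → strictly diagonally dominant (convergence guaranteed)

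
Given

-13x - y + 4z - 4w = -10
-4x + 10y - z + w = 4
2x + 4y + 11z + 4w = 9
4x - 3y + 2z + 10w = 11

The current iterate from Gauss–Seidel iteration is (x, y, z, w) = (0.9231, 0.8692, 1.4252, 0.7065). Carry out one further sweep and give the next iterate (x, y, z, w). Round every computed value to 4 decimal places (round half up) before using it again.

(0.9235, 0.8413, 0.0874, 0.9655)

One sweep:
  x = (-10 - (-1)·0.8692 - (4)·1.4252 - (-4)·0.7065) / (-13) = 0.9235
  y = (4 - (-4)·0.9235 - (-1)·1.4252 - (1)·0.7065) / (10) = 0.8413
  z = (9 - (2)·0.9235 - (4)·0.8413 - (4)·0.7065) / (11) = 0.0874
  w = (11 - (4)·0.9235 - (-3)·0.8413 - (2)·0.0874) / (10) = 0.9655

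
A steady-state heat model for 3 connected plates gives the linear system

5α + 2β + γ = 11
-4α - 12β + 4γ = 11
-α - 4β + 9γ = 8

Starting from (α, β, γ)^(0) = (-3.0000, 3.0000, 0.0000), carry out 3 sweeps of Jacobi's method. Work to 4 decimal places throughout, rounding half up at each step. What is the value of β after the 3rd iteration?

Iteration 1:
  α = (11 - (2)·3.0000 - (1)·0.0000) / (5) = 1.0000
  β = (11 - (-4)·-3.0000 - (4)·0.0000) / (-12) = 0.0833
  γ = (8 - (-1)·-3.0000 - (-4)·3.0000) / (9) = 1.8889
Iteration 2:
  α = (11 - (2)·0.0833 - (1)·1.8889) / (5) = 1.7889
  β = (11 - (-4)·1.0000 - (4)·1.8889) / (-12) = -0.6204
  γ = (8 - (-1)·1.0000 - (-4)·0.0833) / (9) = 1.0370
Iteration 3:
  α = (11 - (2)·-0.6204 - (1)·1.0370) / (5) = 2.2408
  β = (11 - (-4)·1.7889 - (4)·1.0370) / (-12) = -1.1673
  γ = (8 - (-1)·1.7889 - (-4)·-0.6204) / (9) = 0.8119

-1.1673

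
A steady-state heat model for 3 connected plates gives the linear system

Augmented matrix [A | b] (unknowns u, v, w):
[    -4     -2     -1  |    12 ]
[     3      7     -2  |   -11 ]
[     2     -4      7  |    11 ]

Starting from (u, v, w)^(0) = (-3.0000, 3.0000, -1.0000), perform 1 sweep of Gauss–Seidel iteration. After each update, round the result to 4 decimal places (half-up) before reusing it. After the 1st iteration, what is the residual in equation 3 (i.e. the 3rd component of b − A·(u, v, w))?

Iteration 1:
  u = (12 - (-2)·3.0000 - (-1)·-1.0000) / (-4) = -4.2500
  v = (-11 - (3)·-4.2500 - (-2)·-1.0000) / (7) = -0.0357
  w = (11 - (2)·-4.2500 - (-4)·-0.0357) / (7) = 2.7653
Residual b − A·x = (-2.3061, 7.5305, 0.0001)

0.0001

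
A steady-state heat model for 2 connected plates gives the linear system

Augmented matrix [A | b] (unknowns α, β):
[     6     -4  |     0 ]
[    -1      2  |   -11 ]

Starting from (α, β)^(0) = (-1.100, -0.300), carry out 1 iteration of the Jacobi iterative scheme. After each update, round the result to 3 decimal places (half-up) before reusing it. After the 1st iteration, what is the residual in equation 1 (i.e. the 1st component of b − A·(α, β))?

-23.000

Iteration 1:
  α = (0 - (-4)·-0.300) / (6) = -0.200
  β = (-11 - (-1)·-1.100) / (2) = -6.050
Residual b − A·x = (-23.000, 0.900)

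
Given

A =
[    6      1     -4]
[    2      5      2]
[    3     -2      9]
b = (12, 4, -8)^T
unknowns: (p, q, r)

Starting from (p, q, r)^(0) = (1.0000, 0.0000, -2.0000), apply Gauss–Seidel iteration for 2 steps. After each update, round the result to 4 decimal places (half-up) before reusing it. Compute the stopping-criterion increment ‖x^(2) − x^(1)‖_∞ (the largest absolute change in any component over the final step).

Iteration 1:
  p = (12 - (1)·0.0000 - (-4)·-2.0000) / (6) = 0.6667
  q = (4 - (2)·0.6667 - (2)·-2.0000) / (5) = 1.3333
  r = (-8 - (3)·0.6667 - (-2)·1.3333) / (9) = -0.8148
Iteration 2:
  p = (12 - (1)·1.3333 - (-4)·-0.8148) / (6) = 1.2346
  q = (4 - (2)·1.2346 - (2)·-0.8148) / (5) = 0.6321
  r = (-8 - (3)·1.2346 - (-2)·0.6321) / (9) = -1.1600
Change: (0.5679, -0.7012, -0.3452) → max |·| = 0.7012

0.7012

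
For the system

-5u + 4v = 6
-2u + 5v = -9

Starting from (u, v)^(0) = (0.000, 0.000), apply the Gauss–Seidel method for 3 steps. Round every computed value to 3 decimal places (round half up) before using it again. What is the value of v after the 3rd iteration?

Iteration 1:
  u = (6 - (4)·0.000) / (-5) = -1.200
  v = (-9 - (-2)·-1.200) / (5) = -2.280
Iteration 2:
  u = (6 - (4)·-2.280) / (-5) = -3.024
  v = (-9 - (-2)·-3.024) / (5) = -3.010
Iteration 3:
  u = (6 - (4)·-3.010) / (-5) = -3.608
  v = (-9 - (-2)·-3.608) / (5) = -3.243

-3.243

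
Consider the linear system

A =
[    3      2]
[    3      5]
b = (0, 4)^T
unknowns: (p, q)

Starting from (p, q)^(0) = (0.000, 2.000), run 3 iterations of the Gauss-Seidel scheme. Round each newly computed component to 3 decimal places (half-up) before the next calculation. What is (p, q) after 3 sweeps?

Iteration 1:
  p = (0 - (2)·2.000) / (3) = -1.333
  q = (4 - (3)·-1.333) / (5) = 1.600
Iteration 2:
  p = (0 - (2)·1.600) / (3) = -1.067
  q = (4 - (3)·-1.067) / (5) = 1.440
Iteration 3:
  p = (0 - (2)·1.440) / (3) = -0.960
  q = (4 - (3)·-0.960) / (5) = 1.376

(-0.960, 1.376)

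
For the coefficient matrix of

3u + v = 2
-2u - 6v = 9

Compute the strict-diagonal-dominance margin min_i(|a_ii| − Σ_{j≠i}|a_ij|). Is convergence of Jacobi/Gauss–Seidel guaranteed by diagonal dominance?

row 1: |3| − (1) = 2
row 2: |-6| − (2) = 4
minimum over rows = 2 → strictly diagonally dominant (convergence guaranteed)

2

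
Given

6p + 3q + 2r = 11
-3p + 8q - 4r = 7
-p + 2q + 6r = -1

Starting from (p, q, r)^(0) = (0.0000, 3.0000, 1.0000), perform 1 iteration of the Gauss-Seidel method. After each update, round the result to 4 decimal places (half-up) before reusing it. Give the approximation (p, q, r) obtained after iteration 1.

Iteration 1:
  p = (11 - (3)·3.0000 - (2)·1.0000) / (6) = 0.0000
  q = (7 - (-3)·0.0000 - (-4)·1.0000) / (8) = 1.3750
  r = (-1 - (-1)·0.0000 - (2)·1.3750) / (6) = -0.6250

(0.0000, 1.3750, -0.6250)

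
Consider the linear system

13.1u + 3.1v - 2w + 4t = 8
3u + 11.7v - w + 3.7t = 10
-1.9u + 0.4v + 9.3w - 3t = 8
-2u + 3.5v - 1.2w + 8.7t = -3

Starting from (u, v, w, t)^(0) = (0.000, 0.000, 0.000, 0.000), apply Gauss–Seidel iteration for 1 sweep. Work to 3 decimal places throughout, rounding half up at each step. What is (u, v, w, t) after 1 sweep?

(0.611, 0.698, 0.955, -0.353)

Iteration 1:
  u = (8 - (3.1)·0.000 - (-2)·0.000 - (4)·0.000) / (13.1) = 0.611
  v = (10 - (3)·0.611 - (-1)·0.000 - (3.7)·0.000) / (11.7) = 0.698
  w = (8 - (-1.9)·0.611 - (0.4)·0.698 - (-3)·0.000) / (9.3) = 0.955
  t = (-3 - (-2)·0.611 - (3.5)·0.698 - (-1.2)·0.955) / (8.7) = -0.353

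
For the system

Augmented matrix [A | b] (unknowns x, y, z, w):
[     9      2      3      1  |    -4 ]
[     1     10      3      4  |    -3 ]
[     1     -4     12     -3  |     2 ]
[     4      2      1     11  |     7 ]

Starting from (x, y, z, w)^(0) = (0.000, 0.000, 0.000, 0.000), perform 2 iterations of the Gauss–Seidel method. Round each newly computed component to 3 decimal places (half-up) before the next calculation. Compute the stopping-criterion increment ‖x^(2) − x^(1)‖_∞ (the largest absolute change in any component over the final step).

0.361

Iteration 1:
  x = (-4 - (2)·0.000 - (3)·0.000 - (1)·0.000) / (9) = -0.444
  y = (-3 - (1)·-0.444 - (3)·0.000 - (4)·0.000) / (10) = -0.256
  z = (2 - (1)·-0.444 - (-4)·-0.256 - (-3)·0.000) / (12) = 0.118
  w = (7 - (4)·-0.444 - (2)·-0.256 - (1)·0.118) / (11) = 0.834
Iteration 2:
  x = (-4 - (2)·-0.256 - (3)·0.118 - (1)·0.834) / (9) = -0.520
  y = (-3 - (1)·-0.520 - (3)·0.118 - (4)·0.834) / (10) = -0.617
  z = (2 - (1)·-0.520 - (-4)·-0.617 - (-3)·0.834) / (12) = 0.213
  w = (7 - (4)·-0.520 - (2)·-0.617 - (1)·0.213) / (11) = 0.918
Change: (-0.076, -0.361, 0.095, 0.084) → max |·| = 0.361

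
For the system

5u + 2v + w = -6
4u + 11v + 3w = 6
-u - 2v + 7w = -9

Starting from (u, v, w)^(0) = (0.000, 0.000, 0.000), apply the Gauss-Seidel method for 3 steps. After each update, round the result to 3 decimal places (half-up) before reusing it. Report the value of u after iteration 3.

Iteration 1:
  u = (-6 - (2)·0.000 - (1)·0.000) / (5) = -1.200
  v = (6 - (4)·-1.200 - (3)·0.000) / (11) = 0.982
  w = (-9 - (-1)·-1.200 - (-2)·0.982) / (7) = -1.177
Iteration 2:
  u = (-6 - (2)·0.982 - (1)·-1.177) / (5) = -1.357
  v = (6 - (4)·-1.357 - (3)·-1.177) / (11) = 1.360
  w = (-9 - (-1)·-1.357 - (-2)·1.360) / (7) = -1.091
Iteration 3:
  u = (-6 - (2)·1.360 - (1)·-1.091) / (5) = -1.526
  v = (6 - (4)·-1.526 - (3)·-1.091) / (11) = 1.398
  w = (-9 - (-1)·-1.526 - (-2)·1.398) / (7) = -1.104

-1.526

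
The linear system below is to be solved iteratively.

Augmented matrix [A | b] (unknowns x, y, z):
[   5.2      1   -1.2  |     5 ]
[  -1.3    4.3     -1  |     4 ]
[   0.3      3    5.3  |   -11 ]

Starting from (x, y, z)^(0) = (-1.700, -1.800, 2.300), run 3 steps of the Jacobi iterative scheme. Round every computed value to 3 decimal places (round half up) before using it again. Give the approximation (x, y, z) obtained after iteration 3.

(0.091, 0.467, -2.822)

Iteration 1:
  x = (5 - (1)·-1.800 - (-1.2)·2.300) / (5.2) = 1.838
  y = (4 - (-1.3)·-1.700 - (-1)·2.300) / (4.3) = 0.951
  z = (-11 - (0.3)·-1.700 - (3)·-1.800) / (5.3) = -0.960
Iteration 2:
  x = (5 - (1)·0.951 - (-1.2)·-0.960) / (5.2) = 0.557
  y = (4 - (-1.3)·1.838 - (-1)·-0.960) / (4.3) = 1.263
  z = (-11 - (0.3)·1.838 - (3)·0.951) / (5.3) = -2.718
Iteration 3:
  x = (5 - (1)·1.263 - (-1.2)·-2.718) / (5.2) = 0.091
  y = (4 - (-1.3)·0.557 - (-1)·-2.718) / (4.3) = 0.467
  z = (-11 - (0.3)·0.557 - (3)·1.263) / (5.3) = -2.822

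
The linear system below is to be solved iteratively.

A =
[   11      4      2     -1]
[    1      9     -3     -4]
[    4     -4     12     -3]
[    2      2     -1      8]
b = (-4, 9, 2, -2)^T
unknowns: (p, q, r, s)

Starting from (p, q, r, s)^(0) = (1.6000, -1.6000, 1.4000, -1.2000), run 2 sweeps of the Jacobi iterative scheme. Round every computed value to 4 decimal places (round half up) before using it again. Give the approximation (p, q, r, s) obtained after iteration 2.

Iteration 1:
  p = (-4 - (4)·-1.6000 - (2)·1.4000 - (-1)·-1.2000) / (11) = -0.1455
  q = (9 - (1)·1.6000 - (-3)·1.4000 - (-4)·-1.2000) / (9) = 0.7556
  r = (2 - (4)·1.6000 - (-4)·-1.6000 - (-3)·-1.2000) / (12) = -1.2000
  s = (-2 - (2)·1.6000 - (2)·-1.6000 - (-1)·1.4000) / (8) = -0.0750
Iteration 2:
  p = (-4 - (4)·0.7556 - (2)·-1.2000 - (-1)·-0.0750) / (11) = -0.4270
  q = (9 - (1)·-0.1455 - (-3)·-1.2000 - (-4)·-0.0750) / (9) = 0.5828
  r = (2 - (4)·-0.1455 - (-4)·0.7556 - (-3)·-0.0750) / (12) = 0.4483
  s = (-2 - (2)·-0.1455 - (2)·0.7556 - (-1)·-1.2000) / (8) = -0.5525

(-0.4270, 0.5828, 0.4483, -0.5525)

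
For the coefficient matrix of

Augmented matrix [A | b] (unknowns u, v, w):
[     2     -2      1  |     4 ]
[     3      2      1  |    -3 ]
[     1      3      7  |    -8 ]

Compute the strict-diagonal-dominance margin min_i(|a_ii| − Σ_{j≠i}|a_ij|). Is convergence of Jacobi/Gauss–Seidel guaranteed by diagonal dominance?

-2

row 1: |2| − (2+1) = -1
row 2: |2| − (3+1) = -2
row 3: |7| − (1+3) = 3
minimum over rows = -2 → not strictly diagonally dominant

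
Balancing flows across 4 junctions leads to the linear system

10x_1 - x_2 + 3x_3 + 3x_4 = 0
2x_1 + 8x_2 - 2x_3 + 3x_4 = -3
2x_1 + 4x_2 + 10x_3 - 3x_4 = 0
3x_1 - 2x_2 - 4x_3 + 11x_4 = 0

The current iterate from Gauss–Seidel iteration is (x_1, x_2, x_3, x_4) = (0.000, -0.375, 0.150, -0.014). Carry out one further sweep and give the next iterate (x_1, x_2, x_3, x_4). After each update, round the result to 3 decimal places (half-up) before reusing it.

One sweep:
  x_1 = (0 - (-1)·-0.375 - (3)·0.150 - (3)·-0.014) / (10) = -0.078
  x_2 = (-3 - (2)·-0.078 - (-2)·0.150 - (3)·-0.014) / (8) = -0.313
  x_3 = (0 - (2)·-0.078 - (4)·-0.313 - (-3)·-0.014) / (10) = 0.137
  x_4 = (0 - (3)·-0.078 - (-2)·-0.313 - (-4)·0.137) / (11) = 0.014

(-0.078, -0.313, 0.137, 0.014)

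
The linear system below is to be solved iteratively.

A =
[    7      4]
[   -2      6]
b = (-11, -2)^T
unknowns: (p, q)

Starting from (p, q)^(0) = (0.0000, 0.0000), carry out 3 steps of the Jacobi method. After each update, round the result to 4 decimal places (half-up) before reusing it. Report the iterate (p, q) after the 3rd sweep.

Iteration 1:
  p = (-11 - (4)·0.0000) / (7) = -1.5714
  q = (-2 - (-2)·0.0000) / (6) = -0.3333
Iteration 2:
  p = (-11 - (4)·-0.3333) / (7) = -1.3810
  q = (-2 - (-2)·-1.5714) / (6) = -0.8571
Iteration 3:
  p = (-11 - (4)·-0.8571) / (7) = -1.0817
  q = (-2 - (-2)·-1.3810) / (6) = -0.7937

(-1.0817, -0.7937)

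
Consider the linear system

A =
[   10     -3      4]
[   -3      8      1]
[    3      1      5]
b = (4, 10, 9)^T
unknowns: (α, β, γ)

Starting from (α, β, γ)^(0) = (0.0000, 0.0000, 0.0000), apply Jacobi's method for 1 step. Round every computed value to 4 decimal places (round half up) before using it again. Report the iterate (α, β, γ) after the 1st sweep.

(0.4000, 1.2500, 1.8000)

Iteration 1:
  α = (4 - (-3)·0.0000 - (4)·0.0000) / (10) = 0.4000
  β = (10 - (-3)·0.0000 - (1)·0.0000) / (8) = 1.2500
  γ = (9 - (3)·0.0000 - (1)·0.0000) / (5) = 1.8000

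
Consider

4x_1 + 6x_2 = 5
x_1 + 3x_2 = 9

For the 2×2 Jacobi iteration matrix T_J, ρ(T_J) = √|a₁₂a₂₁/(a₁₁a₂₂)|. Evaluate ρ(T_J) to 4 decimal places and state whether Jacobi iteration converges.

a₁₂a₂₁/(a₁₁a₂₂) = (6)·(1) / ((4)·(3)) = 0.500000
ρ = √|0.500000| = √0.500000 = 0.7071
ρ < 1, so Jacobi converges

0.7071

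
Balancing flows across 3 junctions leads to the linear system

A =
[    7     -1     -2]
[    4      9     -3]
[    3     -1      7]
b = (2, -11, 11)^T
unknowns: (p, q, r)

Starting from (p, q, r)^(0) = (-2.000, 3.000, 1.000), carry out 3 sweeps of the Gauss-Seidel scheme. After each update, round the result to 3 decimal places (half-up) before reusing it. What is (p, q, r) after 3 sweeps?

Iteration 1:
  p = (2 - (-1)·3.000 - (-2)·1.000) / (7) = 1.000
  q = (-11 - (4)·1.000 - (-3)·1.000) / (9) = -1.333
  r = (11 - (3)·1.000 - (-1)·-1.333) / (7) = 0.952
Iteration 2:
  p = (2 - (-1)·-1.333 - (-2)·0.952) / (7) = 0.367
  q = (-11 - (4)·0.367 - (-3)·0.952) / (9) = -1.068
  r = (11 - (3)·0.367 - (-1)·-1.068) / (7) = 1.262
Iteration 3:
  p = (2 - (-1)·-1.068 - (-2)·1.262) / (7) = 0.494
  q = (-11 - (4)·0.494 - (-3)·1.262) / (9) = -1.021
  r = (11 - (3)·0.494 - (-1)·-1.021) / (7) = 1.214

(0.494, -1.021, 1.214)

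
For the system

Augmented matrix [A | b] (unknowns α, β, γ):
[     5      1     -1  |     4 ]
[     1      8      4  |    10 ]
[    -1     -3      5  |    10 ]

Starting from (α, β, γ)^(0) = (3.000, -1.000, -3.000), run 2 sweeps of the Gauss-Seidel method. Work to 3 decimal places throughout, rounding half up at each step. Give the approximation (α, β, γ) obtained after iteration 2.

(1.000, -0.725, 1.765)

Iteration 1:
  α = (4 - (1)·-1.000 - (-1)·-3.000) / (5) = 0.400
  β = (10 - (1)·0.400 - (4)·-3.000) / (8) = 2.700
  γ = (10 - (-1)·0.400 - (-3)·2.700) / (5) = 3.700
Iteration 2:
  α = (4 - (1)·2.700 - (-1)·3.700) / (5) = 1.000
  β = (10 - (1)·1.000 - (4)·3.700) / (8) = -0.725
  γ = (10 - (-1)·1.000 - (-3)·-0.725) / (5) = 1.765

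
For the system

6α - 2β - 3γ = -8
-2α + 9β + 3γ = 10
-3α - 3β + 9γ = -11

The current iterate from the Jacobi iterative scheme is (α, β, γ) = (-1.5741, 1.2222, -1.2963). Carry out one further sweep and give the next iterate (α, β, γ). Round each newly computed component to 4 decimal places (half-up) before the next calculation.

One sweep:
  α = (-8 - (-2)·1.2222 - (-3)·-1.2963) / (6) = -1.5741
  β = (10 - (-2)·-1.5741 - (3)·-1.2963) / (9) = 1.1934
  γ = (-11 - (-3)·-1.5741 - (-3)·1.2222) / (9) = -1.3395

(-1.5741, 1.1934, -1.3395)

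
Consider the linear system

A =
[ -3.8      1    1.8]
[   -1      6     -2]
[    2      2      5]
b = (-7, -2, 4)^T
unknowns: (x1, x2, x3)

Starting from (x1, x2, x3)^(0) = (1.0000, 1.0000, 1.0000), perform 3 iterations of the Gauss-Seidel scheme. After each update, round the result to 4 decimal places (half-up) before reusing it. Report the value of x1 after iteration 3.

Iteration 1:
  x1 = (-7 - (1)·1.0000 - (1.8)·1.0000) / (-3.8) = 2.5789
  x2 = (-2 - (-1)·2.5789 - (-2)·1.0000) / (6) = 0.4298
  x3 = (4 - (2)·2.5789 - (2)·0.4298) / (5) = -0.4035
Iteration 2:
  x1 = (-7 - (1)·0.4298 - (1.8)·-0.4035) / (-3.8) = 1.7641
  x2 = (-2 - (-1)·1.7641 - (-2)·-0.4035) / (6) = -0.1738
  x3 = (4 - (2)·1.7641 - (2)·-0.1738) / (5) = 0.1639
Iteration 3:
  x1 = (-7 - (1)·-0.1738 - (1.8)·0.1639) / (-3.8) = 1.8740
  x2 = (-2 - (-1)·1.8740 - (-2)·0.1639) / (6) = 0.0336
  x3 = (4 - (2)·1.8740 - (2)·0.0336) / (5) = 0.0370

1.8740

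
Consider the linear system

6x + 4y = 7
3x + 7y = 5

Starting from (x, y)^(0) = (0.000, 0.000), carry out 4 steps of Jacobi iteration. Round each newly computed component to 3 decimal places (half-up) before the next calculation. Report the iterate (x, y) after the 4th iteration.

(0.888, 0.275)

Iteration 1:
  x = (7 - (4)·0.000) / (6) = 1.167
  y = (5 - (3)·0.000) / (7) = 0.714
Iteration 2:
  x = (7 - (4)·0.714) / (6) = 0.691
  y = (5 - (3)·1.167) / (7) = 0.214
Iteration 3:
  x = (7 - (4)·0.214) / (6) = 1.024
  y = (5 - (3)·0.691) / (7) = 0.418
Iteration 4:
  x = (7 - (4)·0.418) / (6) = 0.888
  y = (5 - (3)·1.024) / (7) = 0.275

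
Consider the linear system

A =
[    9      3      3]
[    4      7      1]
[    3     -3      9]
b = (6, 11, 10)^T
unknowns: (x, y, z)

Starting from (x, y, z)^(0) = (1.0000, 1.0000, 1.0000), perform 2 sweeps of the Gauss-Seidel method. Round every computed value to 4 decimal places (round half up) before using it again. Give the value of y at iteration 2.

Iteration 1:
  x = (6 - (3)·1.0000 - (3)·1.0000) / (9) = 0.0000
  y = (11 - (4)·0.0000 - (1)·1.0000) / (7) = 1.4286
  z = (10 - (3)·0.0000 - (-3)·1.4286) / (9) = 1.5873
Iteration 2:
  x = (6 - (3)·1.4286 - (3)·1.5873) / (9) = -0.3386
  y = (11 - (4)·-0.3386 - (1)·1.5873) / (7) = 1.5382
  z = (10 - (3)·-0.3386 - (-3)·1.5382) / (9) = 1.7367

1.5382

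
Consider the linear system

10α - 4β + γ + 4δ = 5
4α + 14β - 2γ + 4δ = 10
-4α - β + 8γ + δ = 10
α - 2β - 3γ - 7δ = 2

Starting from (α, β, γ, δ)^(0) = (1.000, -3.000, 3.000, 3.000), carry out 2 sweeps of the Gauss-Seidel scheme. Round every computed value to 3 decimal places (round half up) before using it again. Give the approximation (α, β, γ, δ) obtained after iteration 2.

Iteration 1:
  α = (5 - (-4)·-3.000 - (1)·3.000 - (4)·3.000) / (10) = -2.200
  β = (10 - (4)·-2.200 - (-2)·3.000 - (4)·3.000) / (14) = 0.914
  γ = (10 - (-4)·-2.200 - (-1)·0.914 - (1)·3.000) / (8) = -0.111
  δ = (2 - (1)·-2.200 - (-2)·0.914 - (-3)·-0.111) / (-7) = -0.814
Iteration 2:
  α = (5 - (-4)·0.914 - (1)·-0.111 - (4)·-0.814) / (10) = 1.202
  β = (10 - (4)·1.202 - (-2)·-0.111 - (4)·-0.814) / (14) = 0.588
  γ = (10 - (-4)·1.202 - (-1)·0.588 - (1)·-0.814) / (8) = 2.026
  δ = (2 - (1)·1.202 - (-2)·0.588 - (-3)·2.026) / (-7) = -1.150

(1.202, 0.588, 2.026, -1.150)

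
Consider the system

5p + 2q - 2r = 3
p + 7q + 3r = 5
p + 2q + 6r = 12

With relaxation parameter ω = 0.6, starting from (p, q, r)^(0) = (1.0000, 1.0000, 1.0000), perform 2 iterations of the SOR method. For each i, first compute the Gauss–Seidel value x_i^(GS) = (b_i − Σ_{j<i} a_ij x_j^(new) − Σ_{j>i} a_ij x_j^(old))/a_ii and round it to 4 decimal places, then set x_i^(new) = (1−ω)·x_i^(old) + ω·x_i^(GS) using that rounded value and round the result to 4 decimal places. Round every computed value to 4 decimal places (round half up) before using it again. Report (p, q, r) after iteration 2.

(0.8840, 0.1894, 1.6428)

Iteration 1:
  p: GS value = (3 - (2)·1.0000 - (-2)·1.0000) / (5) = 0.6000;  p ← (1−ω)·1.0000 + ω·0.6000 = 0.7600
  q: GS value = (5 - (1)·0.7600 - (3)·1.0000) / (7) = 0.1771;  q ← (1−ω)·1.0000 + ω·0.1771 = 0.5063
  r: GS value = (12 - (1)·0.7600 - (2)·0.5063) / (6) = 1.7046;  r ← (1−ω)·1.0000 + ω·1.7046 = 1.4228
Iteration 2:
  p: GS value = (3 - (2)·0.5063 - (-2)·1.4228) / (5) = 0.9666;  p ← (1−ω)·0.7600 + ω·0.9666 = 0.8840
  q: GS value = (5 - (1)·0.8840 - (3)·1.4228) / (7) = -0.0218;  q ← (1−ω)·0.5063 + ω·-0.0218 = 0.1894
  r: GS value = (12 - (1)·0.8840 - (2)·0.1894) / (6) = 1.7895;  r ← (1−ω)·1.4228 + ω·1.7895 = 1.6428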